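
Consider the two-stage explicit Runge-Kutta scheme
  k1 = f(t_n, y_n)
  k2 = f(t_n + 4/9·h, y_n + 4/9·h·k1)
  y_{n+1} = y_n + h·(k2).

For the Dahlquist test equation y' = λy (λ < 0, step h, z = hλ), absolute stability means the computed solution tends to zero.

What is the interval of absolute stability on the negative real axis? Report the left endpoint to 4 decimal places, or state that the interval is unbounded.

With y'=λy (z=hλ):
  k1=λy_n ⇒ h·k1=z·y_n;  k2=λ(1+4/9z)y_n ⇒ h·k2=z(1+4/9z)y_n
  y_{n+1}/y_n = 1 + z(1+4/9z) = 1 + z + 4/9z²
  R(z) = 1 + z + 4/9z².

Need |R(x)|<1, x<0.
x=-0.87: |R|=0.4664
R=1: x+4/9x²=0 ⇒ x=−9/4=-2.2500; min R=1−1/(4·4/9)=0.4375>−1
Confirm numerically:
  x=-1.856: |R|=0.67499 <1
  x=-1.739: |R|=0.60505 <1
  x=-1.383: |R|=0.46708 <1
  x=-1.262: |R|=0.44584 <1
  x=-2.832: |R|=1.73254 >1
  x=-2.363: |R|=1.11868 >1
Interval (-2.2500, 0).

(-2.2500, 0).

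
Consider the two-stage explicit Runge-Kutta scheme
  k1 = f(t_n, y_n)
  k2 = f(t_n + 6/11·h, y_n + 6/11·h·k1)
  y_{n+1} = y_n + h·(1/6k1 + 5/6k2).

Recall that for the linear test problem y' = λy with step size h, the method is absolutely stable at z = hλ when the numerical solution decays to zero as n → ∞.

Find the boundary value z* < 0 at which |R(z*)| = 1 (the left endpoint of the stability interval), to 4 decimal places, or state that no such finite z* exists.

left endpoint -2.2000.

With y'=λy (z=hλ):
  k1=λy_n ⇒ h·k1=z·y_n;  k2=λ(1+6/11z)y_n ⇒ h·k2=z(1+6/11z)y_n
  y_{n+1}/y_n = 1 + 1/6z + 5/6z(1+6/11z) = 1 + z + 5/11z²
  R(z) = 1 + z + 5/11z².

Need |R(x)|<1, x<0.
x=-1.52: |R|=0.5302
R=1: x+5/11x²=0 ⇒ x=−11/5=-2.2000; min R=1−1/(4·5/11)=0.4500>−1
Confirm numerically:
  x=-2.133: |R|=0.93504 <1
  x=-1.943: |R|=0.77302 <1
  x=-1.649: |R|=0.58700 <1
  x=-1.003: |R|=0.45428 <1
  x=-2.521: |R|=1.36784 >1
  x=-2.355: |R|=1.16592 >1
  x=-2.309: |R|=1.11440 >1
Interval (-2.2000, 0).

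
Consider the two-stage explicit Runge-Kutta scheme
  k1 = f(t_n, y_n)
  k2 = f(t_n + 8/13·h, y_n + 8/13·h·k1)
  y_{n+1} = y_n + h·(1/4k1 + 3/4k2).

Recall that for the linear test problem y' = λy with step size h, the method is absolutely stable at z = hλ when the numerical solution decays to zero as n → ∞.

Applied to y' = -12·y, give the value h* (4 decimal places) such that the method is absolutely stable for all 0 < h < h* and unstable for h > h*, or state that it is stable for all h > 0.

(-2.1667,0); λ=-12 ⇒ h* = (13/6)/12 = 0.1806.

On y'=λy, z=hλ:
  k1=λy_n ⇒ h·k1=z·y_n;  k2=λ(1+8/13z)y_n ⇒ h·k2=z(1+8/13z)y_n
  y_{n+1}/y_n = 1 + 1/4z + 3/4z(1+8/13z) = 1 + z + 6/13z²
  ⇒ R(z) = 1 + z + 6/13z².

Need |R(x)|<1, x<0.
x=-0.64: |R|=0.5490
R=1: x+6/13x²=0 ⇒ x=−13/6=-2.1667; min R=1−1/(4·6/13)=0.4583>−1
Confirm numerically:
  x=-1.327: |R|=0.48574 <1
  x=-1.269: |R|=0.47424 <1
  x=-0.998: |R|=0.46169 <1
  x=-2.597: |R|=1.51580 >1
  x=-2.403: |R|=1.26211 >1
Interval (-2.1667, 0).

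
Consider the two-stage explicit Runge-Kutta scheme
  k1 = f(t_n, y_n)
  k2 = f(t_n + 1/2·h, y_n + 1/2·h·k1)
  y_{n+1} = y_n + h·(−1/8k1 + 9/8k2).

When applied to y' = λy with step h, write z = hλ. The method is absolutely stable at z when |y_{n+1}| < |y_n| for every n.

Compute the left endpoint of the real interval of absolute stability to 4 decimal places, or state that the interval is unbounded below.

z* = -1.7778.

With y'=λy (z=hλ):
  k1=λy_n ⇒ h·k1=z·y_n;  k2=λ(1+1/2z)y_n ⇒ h·k2=z(1+1/2z)y_n
  y_{n+1}/y_n = 1 − 1/8z + 9/8z(1+1/2z) = 1 + z + 9/16z²
  R(z) = 1 + z + 9/16z².

Solve |R(x)|<1 on ℝ⁻.
x=-0.76: |R|=0.5649
R=1: x+9/16x²=0 ⇒ x=−16/9=-1.7778; min R=1−1/(4·9/16)=0.5556>−1
Confirm numerically:
  x=-1.534: |R|=0.78965 <1
  x=-1.269: |R|=0.63683 <1
  x=-1.118: |R|=0.58508 <1
  x=-0.713: |R|=0.57296 <1
  x=-2.221: |R|=1.55372 >1
  x=-1.872: |R|=1.09922 >1
Stable set (-1.7778, 0).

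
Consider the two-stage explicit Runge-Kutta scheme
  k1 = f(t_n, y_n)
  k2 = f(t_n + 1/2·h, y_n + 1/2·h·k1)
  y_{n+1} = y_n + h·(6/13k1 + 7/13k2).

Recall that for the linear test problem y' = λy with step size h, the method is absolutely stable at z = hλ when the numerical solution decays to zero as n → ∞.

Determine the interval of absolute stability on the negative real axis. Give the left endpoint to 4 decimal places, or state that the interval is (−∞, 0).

With y'=λy (z=hλ):
  k1=λy_n ⇒ h·k1=z·y_n;  k2=λ(1+1/2z)y_n ⇒ h·k2=z(1+1/2z)y_n
  y_{n+1}/y_n = 1 + 6/13z + 7/13z(1+1/2z) = 1 + z + 7/26z²
  ⇒ R(z) = 1 + z + 7/26z².

Find x<0 with |R(x)|<1.
x=-0.44: |R|=0.6121
R=1: x+7/26x²=0 ⇒ x=−26/7=-3.7143; min R=1−1/(4·7/26)=0.0714>−1
Confirm numerically:
  x=-2.984: |R|=0.41330 <1
  x=-2.550: |R|=0.20067 <1
  x=-2.087: |R|=0.08565 <1
  x=-1.794: |R|=0.07250 <1
  x=-4.144: |R|=1.47943 >1
  x=-4.081: |R|=1.40292 >1
  x=-3.928: |R|=1.22601 >1
Stable set (-3.7143, 0).

(-3.7143, 0).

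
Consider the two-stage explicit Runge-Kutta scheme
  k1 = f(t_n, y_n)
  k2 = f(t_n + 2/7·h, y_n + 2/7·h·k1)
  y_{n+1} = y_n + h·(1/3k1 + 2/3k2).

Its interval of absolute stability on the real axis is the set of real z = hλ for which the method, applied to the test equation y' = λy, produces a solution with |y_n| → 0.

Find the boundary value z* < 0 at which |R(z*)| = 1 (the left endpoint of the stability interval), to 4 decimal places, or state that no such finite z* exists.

Set f=λy, z=hλ:
  k1=λy_n ⇒ h·k1=z·y_n;  k2=λ(1+2/7z)y_n ⇒ h·k2=z(1+2/7z)y_n
  y_{n+1}/y_n = 1 + 1/3z + 2/3z(1+2/7z) = 1 + z + 4/21z²
  ⇒ R(z) = 1 + z + 4/21z².

Find x<0 with |R(x)|<1.
x=-1.13: |R|=0.1132
R=1: x+4/21x²=0 ⇒ x=−21/4=-5.2500; min R=1−1/(4·4/21)=-0.3125>−1
Confirm numerically:
  x=-5.166: |R|=0.91734 <1
  x=-3.814: |R|=0.04322 <1
  x=-2.831: |R|=0.30442 <1
  x=-5.829: |R|=1.64286 >1
  x=-5.654: |R|=1.43509 >1
Stable set (-5.2500, 0).

z* = -5.2500.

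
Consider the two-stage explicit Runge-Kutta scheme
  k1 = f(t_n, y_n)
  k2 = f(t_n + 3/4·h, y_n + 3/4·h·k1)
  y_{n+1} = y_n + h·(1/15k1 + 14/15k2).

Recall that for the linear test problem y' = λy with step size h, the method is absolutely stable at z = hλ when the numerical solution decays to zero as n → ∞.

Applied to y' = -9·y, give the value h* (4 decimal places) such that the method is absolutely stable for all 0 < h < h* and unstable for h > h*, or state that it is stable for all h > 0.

(-1.4286,0); λ=-9 ⇒ h* = (10/7)/9 = 0.1587.

Test eqn y'=λy, z=hλ:
  k1=λy_n ⇒ h·k1=z·y_n;  k2=λ(1+3/4z)y_n ⇒ h·k2=z(1+3/4z)y_n
  y_{n+1}/y_n = 1 + 1/15z + 14/15z(1+3/4z) = 1 + z + 7/10z²
  Hence R(z) = 1 + z + 7/10z².

Boundary: |R(x)|=1, x<0.
x=-1.48: |R|=1.0533
R=1: x+7/10x²=0 ⇒ x=−10/7=-1.4286; min R=1−1/(4·7/10)=0.6429>−1
Confirm numerically:
  x=-1.302: |R|=0.88464 <1
  x=-0.804: |R|=0.64849 <1
  x=-0.695: |R|=0.64312 <1
  x=-0.669: |R|=0.64429 <1
  x=-1.835: |R|=1.52206 >1
  x=-1.600: |R|=1.19200 >1
Interval (-1.4286, 0).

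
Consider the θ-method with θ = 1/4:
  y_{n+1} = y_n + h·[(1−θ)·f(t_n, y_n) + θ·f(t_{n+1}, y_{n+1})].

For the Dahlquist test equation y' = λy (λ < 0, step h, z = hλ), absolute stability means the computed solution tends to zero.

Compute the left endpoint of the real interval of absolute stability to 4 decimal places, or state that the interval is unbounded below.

z* = -4.0000.

Test eqn y'=λy, z=hλ:
  y_{n+1} = y_n + z·[3/4·y_n + 1/4·y_{n+1}] ⇒ (1 − 1/4z)y_{n+1} = (1 + 3/4z)y_n
  so R(z) = (1 + 3/4z)/(1 − 1/4z).

Find x<0 with |R(x)|<1.
x=-0.43: |R|=0.6117
R=−1: 1+3/4x = −1+1/4x ⇒ -1/2x=2 ⇒ x=2/(-1/2)=-4.0000
Confirm numerically:
  x=-2.997: |R|=0.71331 <1
  x=-2.699: |R|=0.61158 <1
  x=-1.684: |R|=0.18508 <1
  x=-4.374: |R|=1.08932 >1
  x=-4.103: |R|=1.02542 >1
So |R|<1 on (-4.0000, 0).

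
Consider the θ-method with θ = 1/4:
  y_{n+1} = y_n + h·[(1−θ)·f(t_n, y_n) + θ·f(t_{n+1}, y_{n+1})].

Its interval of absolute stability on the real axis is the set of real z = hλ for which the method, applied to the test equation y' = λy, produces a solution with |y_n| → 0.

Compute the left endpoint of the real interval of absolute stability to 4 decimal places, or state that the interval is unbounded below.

left endpoint -4.0000.

With y'=λy (z=hλ):
  y_{n+1} = y_n + z·[3/4·y_n + 1/4·y_{n+1}] ⇒ (1 − 1/4z)y_{n+1} = (1 + 3/4z)y_n
  ⇒ R(z) = (1 + 3/4z)/(1 − 1/4z).

Need |R(x)|<1, x<0.
x=-1.78: |R|=0.2318
R=−1: 1+3/4x = −1+1/4x ⇒ -1/2x=2 ⇒ x=2/(-1/2)=-4.0000
Confirm numerically:
  x=-2.977: |R|=0.70675 <1
  x=-2.865: |R|=0.66934 <1
  x=-1.722: |R|=0.20377 <1
  x=-4.544: |R|=1.12734 >1
  x=-4.326: |R|=1.07831 >1
  x=-4.109: |R|=1.02688 >1
Stable set (-4.0000, 0).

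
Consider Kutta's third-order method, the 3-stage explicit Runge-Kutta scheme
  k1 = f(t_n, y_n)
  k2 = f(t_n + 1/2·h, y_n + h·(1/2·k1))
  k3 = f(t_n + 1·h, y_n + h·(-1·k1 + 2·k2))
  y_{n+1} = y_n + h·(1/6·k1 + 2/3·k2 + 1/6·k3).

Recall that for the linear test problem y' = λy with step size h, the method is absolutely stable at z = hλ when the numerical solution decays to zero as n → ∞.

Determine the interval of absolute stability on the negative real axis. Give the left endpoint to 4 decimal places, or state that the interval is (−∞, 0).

Set f=λy, z=hλ:
  order 3, 3-stage ⇒ R(z)=1+z+z^2/2+z^3/6
  (e.g. R(-1.5)=0.06250, |R|=0.06250)

Boundary: |R(x)|=1, x<0.
x=-1.5: |R|=0.0625
|R(-2.38)|=0.7947 |R(-2.06)|=0.3952 |R(-1.52)|=0.0499
Bisect:
  x_lo=-2.8925 |R|=1.7426  x_hi=-0.3027 |R|=0.7385
  mid=-1.59760 |R|=0.00104 →hi
  mid=-2.24504 |R|=0.61085 →hi
  mid=-2.56876 |R|=1.09450 →lo
  mid=-2.40690 |R|=0.83425 →hi
  mid=-2.48783 |R|=0.95950 →hi
  mid=-2.52830 |R|=1.02575 →lo
  mid=-2.50806 |R|=0.99232 →hi
  mid=-2.51818 |R|=1.00896 →lo
  mid=-2.51312 |R|=1.00062 →lo
  ...
  [-2.51281,-2.51265] ⇒ x*=-2.5127
Interval (-2.5127, 0).

(-2.5127, 0).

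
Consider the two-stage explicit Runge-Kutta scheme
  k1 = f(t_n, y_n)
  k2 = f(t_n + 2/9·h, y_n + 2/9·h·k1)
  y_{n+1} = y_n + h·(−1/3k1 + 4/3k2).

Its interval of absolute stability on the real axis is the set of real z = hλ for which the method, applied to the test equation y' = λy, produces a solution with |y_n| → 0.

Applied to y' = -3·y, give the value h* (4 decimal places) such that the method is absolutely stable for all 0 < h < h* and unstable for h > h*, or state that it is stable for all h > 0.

Set f=λy, z=hλ:
  k1=λy_n ⇒ h·k1=z·y_n;  k2=λ(1+2/9z)y_n ⇒ h·k2=z(1+2/9z)y_n
  y_{n+1}/y_n = 1 − 1/3z + 4/3z(1+2/9z) = 1 + z + 8/27z²
  R(z) = 1 + z + 8/27z².

Find x<0 with |R(x)|<1.
x=-1.52: |R|=0.1646
R=1: x+8/27x²=0 ⇒ x=−27/8=-3.3750; min R=1−1/(4·8/27)=0.1562>−1
Confirm numerically:
  x=-2.330: |R|=0.27856 <1
  x=-1.780: |R|=0.15879 <1
  x=-1.472: |R|=0.17001 <1
  x=-3.904: |R|=1.61192 >1
  x=-3.734: |R|=1.39719 >1
  x=-3.436: |R|=1.06210 >1
Stable set (-3.3750, 0).

(-3.3750,0); λ=-3 ⇒ h* = (27/8)/3 = 1.1250.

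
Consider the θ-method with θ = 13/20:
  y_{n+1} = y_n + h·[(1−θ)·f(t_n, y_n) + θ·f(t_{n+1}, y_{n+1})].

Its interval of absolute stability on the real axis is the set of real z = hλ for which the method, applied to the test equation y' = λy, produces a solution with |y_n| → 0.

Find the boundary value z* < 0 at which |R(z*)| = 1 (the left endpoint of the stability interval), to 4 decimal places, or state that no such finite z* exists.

Set f=λy, z=hλ:
  y_{n+1} = y_n + z·[7/20·y_n + 13/20·y_{n+1}] ⇒ (1 − 13/20z)y_{n+1} = (1 + 7/20z)y_n
  R(z) = (1 + 7/20z)/(1 − 13/20z).

Boundary: |R(x)|=1, x<0.
x=-1.74: |R|=0.1835
x=-2: |R|=0.1304
x=-10: |R|=0.3333
x=-100: |R|=0.5152
θ=13/20≥1/2 ⇒ |1+7/20x|<|1−13/20x| ∀x<0 ⇒ interval (−∞,0).

(−∞, 0) — no finite endpoint.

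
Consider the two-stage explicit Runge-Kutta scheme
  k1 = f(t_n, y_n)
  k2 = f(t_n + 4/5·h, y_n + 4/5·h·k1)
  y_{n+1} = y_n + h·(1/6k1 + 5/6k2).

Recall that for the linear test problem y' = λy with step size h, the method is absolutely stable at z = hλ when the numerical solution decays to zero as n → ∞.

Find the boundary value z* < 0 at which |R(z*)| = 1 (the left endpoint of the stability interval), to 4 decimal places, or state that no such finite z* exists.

left endpoint -1.5000.

Test eqn y'=λy, z=hλ:
  k1=λy_n ⇒ h·k1=z·y_n;  k2=λ(1+4/5z)y_n ⇒ h·k2=z(1+4/5z)y_n
  y_{n+1}/y_n = 1 + 1/6z + 5/6z(1+4/5z) = 1 + z + 2/3z²
  ⇒ R(z) = 1 + z + 2/3z².

Find x<0 with |R(x)|<1.
x=-1.27: |R|=0.8053
R=1: x+2/3x²=0 ⇒ x=−3/2=-1.5000; min R=1−1/(4·2/3)=0.6250>−1
Confirm numerically:
  x=-1.162: |R|=0.73816 <1
  x=-1.116: |R|=0.71430 <1
  x=-1.002: |R|=0.66734 <1
  x=-1.875: |R|=1.46875 >1
  x=-1.730: |R|=1.26527 >1
  x=-1.552: |R|=1.05380 >1
Interval (-1.5000, 0).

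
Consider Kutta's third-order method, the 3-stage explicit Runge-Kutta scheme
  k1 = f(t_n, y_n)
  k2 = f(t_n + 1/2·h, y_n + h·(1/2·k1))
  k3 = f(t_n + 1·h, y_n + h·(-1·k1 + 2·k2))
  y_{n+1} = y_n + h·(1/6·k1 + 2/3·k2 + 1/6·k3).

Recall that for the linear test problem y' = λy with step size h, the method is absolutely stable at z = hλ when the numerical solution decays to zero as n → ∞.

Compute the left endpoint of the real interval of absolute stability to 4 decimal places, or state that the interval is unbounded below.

z* = -2.5127.

With y'=λy (z=hλ):
  order 3, 3-stage ⇒ R(z)=1+z+z^2/2+z^3/6
  (e.g. R(-1.55)=0.03060, |R|=0.03060)

Need |R(x)|<1, x<0.
x=-1.55: |R|=0.0306
|R(-2.68)|=1.2969 |R(-1.25)|=0.2057 |R(-0.76)|=0.4556
Bisect:
  x_lo=-3.0910 |R|=2.2358  x_hi=-0.3494 |R|=0.7045
  mid=-1.72017 |R|=0.08900 →hi
  mid=-2.40556 |R|=0.83225 →hi
  mid=-2.74826 |R|=1.43135 →lo
  mid=-2.57691 |R|=1.10865 →lo
  mid=-2.49123 |R|=0.96498 →hi
  mid=-2.53407 |R|=1.03541 →lo
  mid=-2.51265 |R|=0.99985 →hi
  mid=-2.52336 |R|=1.01754 →lo
  ...
  [-2.51282,-2.51265] ⇒ x*=-2.5127
Interval (-2.5127, 0).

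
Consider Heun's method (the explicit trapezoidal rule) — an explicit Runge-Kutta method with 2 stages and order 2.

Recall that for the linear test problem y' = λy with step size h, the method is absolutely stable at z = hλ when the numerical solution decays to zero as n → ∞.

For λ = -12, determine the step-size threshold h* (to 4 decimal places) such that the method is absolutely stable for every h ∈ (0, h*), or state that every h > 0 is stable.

On y'=λy, z=hλ:
  order 2, 2-stage ⇒ R(z)=1+z+z^2/2
  (e.g. R(-0.83)=0.51445, |R|=0.51445)

Find x<0 with |R(x)|<1.
x=-0.83: |R|=0.5145
|R(-2.02)|=1.0202 |R(-1.28)|=0.5392 |R(-0.92)|=0.5032
Bisect:
  x_lo=-2.8936 |R|=2.2928  x_hi=-0.3192 |R|=0.7317
  mid=-1.60640 |R|=0.68386 →hi
  mid=-2.24998 |R|=1.28122 →lo
  mid=-1.92819 |R|=0.93077 →hi
  mid=-2.08908 |R|=1.09305 →lo
  mid=-2.00864 |R|=1.00867 →lo
  mid=-1.96841 |R|=0.96891 →hi
  mid=-1.98852 |R|=0.98859 →hi
  mid=-1.99858 |R|=0.99858 →hi
  mid=-2.00361 |R|=1.00362 →lo
  mid=-2.00109 |R|=1.00110 →lo
  ...
  [-2.00015,-1.99999] ⇒ x*=-2.0000
Stable set (-2.0000, 0).

(-2.0000,0); λ=-12 ⇒ h* = 0.1667.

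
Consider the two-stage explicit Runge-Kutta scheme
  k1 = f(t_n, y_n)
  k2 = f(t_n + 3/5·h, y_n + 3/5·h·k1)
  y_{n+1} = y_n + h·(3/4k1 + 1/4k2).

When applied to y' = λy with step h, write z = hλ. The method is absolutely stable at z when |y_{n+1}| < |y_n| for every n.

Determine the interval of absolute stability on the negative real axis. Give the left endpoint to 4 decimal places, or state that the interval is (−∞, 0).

With y'=λy (z=hλ):
  k1=λy_n ⇒ h·k1=z·y_n;  k2=λ(1+3/5z)y_n ⇒ h·k2=z(1+3/5z)y_n
  y_{n+1}/y_n = 1 + 3/4z + 1/4z(1+3/5z) = 1 + z + 3/20z²
  Hence R(z) = 1 + z + 3/20z².

Solve |R(x)|<1 on ℝ⁻.
x=-0.51: |R|=0.5290
R=1: x+3/20x²=0 ⇒ x=−20/3=-6.6667; min R=1−1/(4·3/20)=-0.6667>−1
Confirm numerically:
  x=-5.271: |R|=0.10348 <1
  x=-3.369: |R|=0.66648 <1
  x=-3.227: |R|=0.66497 <1
  x=-7.041: |R|=1.39535 >1
  x=-7.010: |R|=1.36101 >1
  x=-6.945: |R|=1.28995 >1
Stable set (-6.6667, 0).

(-6.6667, 0).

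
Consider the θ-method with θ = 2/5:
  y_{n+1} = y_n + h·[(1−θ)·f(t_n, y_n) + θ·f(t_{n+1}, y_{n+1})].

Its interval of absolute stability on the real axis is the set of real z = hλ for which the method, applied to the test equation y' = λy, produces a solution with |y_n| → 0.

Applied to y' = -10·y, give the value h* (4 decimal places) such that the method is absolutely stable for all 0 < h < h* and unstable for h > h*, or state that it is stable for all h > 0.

(-10.0000,0); λ=-10 ⇒ h* = (10)/10 = 1.0000.

Test eqn y'=λy, z=hλ:
  y_{n+1} = y_n + z·[3/5·y_n + 2/5·y_{n+1}] ⇒ (1 − 2/5z)y_{n+1} = (1 + 3/5z)y_n
  ⇒ R(z) = (1 + 3/5z)/(1 − 2/5z).

Find x<0 with |R(x)|<1.
x=-1.15: |R|=0.2123
R=−1: 1+3/5x = −1+2/5x ⇒ -1/5x=2 ⇒ x=2/(-1/5)=-10.0000
Confirm numerically:
  x=-9.765: |R|=0.99042 <1
  x=-6.709: |R|=0.82132 <1
  x=-5.663: |R|=0.73435 <1
  x=-10.261: |R|=1.01023 >1
  x=-10.035: |R|=1.00140 >1
Interval (-10.0000, 0).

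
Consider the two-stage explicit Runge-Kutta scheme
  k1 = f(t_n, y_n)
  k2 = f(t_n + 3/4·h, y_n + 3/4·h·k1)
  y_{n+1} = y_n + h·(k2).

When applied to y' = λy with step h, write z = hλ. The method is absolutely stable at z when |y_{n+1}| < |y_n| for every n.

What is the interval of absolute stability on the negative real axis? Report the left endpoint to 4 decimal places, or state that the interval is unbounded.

With y'=λy (z=hλ):
  k1=λy_n ⇒ h·k1=z·y_n;  k2=λ(1+3/4z)y_n ⇒ h·k2=z(1+3/4z)y_n
  y_{n+1}/y_n = 1 + z(1+3/4z) = 1 + z + 3/4z²
  Hence R(z) = 1 + z + 3/4z².

Find x<0 with |R(x)|<1.
x=-1.19: |R|=0.8721
R=1: x+3/4x²=0 ⇒ x=−4/3=-1.3333; min R=1−1/(4·3/4)=0.6667>−1
Confirm numerically:
  x=-1.297: |R|=0.96466 <1
  x=-1.231: |R|=0.90552 <1
  x=-0.815: |R|=0.68317 <1
  x=-0.577: |R|=0.67270 <1
  x=-1.826: |R|=1.67471 >1
  x=-1.688: |R|=1.44901 >1
So |R|<1 on (-1.3333, 0).

z∈(-1.3333,0).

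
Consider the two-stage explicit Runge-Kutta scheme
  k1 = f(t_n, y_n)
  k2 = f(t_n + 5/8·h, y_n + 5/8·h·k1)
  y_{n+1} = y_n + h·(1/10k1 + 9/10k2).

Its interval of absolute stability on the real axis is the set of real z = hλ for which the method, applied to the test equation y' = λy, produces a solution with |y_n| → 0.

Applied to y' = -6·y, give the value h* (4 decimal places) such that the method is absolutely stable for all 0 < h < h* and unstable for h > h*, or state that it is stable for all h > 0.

(-1.7778,0); λ=-6 ⇒ h* = (16/9)/6 = 0.2963.

Set f=λy, z=hλ:
  k1=λy_n ⇒ h·k1=z·y_n;  k2=λ(1+5/8z)y_n ⇒ h·k2=z(1+5/8z)y_n
  y_{n+1}/y_n = 1 + 1/10z + 9/10z(1+5/8z) = 1 + z + 9/16z²
  Hence R(z) = 1 + z + 9/16z².

Solve |R(x)|<1 on ℝ⁻.
x=-0.71: |R|=0.5736
R=1: x+9/16x²=0 ⇒ x=−16/9=-1.7778; min R=1−1/(4·9/16)=0.5556>−1
Confirm numerically:
  x=-1.606: |R|=0.84482 <1
  x=-1.541: |R|=0.79476 <1
  x=-1.491: |R|=0.75948 <1
  x=-0.879: |R|=0.55561 <1
  x=-2.027: |R|=1.28416 >1
  x=-1.889: |R|=1.11818 >1
Stable set (-1.7778, 0).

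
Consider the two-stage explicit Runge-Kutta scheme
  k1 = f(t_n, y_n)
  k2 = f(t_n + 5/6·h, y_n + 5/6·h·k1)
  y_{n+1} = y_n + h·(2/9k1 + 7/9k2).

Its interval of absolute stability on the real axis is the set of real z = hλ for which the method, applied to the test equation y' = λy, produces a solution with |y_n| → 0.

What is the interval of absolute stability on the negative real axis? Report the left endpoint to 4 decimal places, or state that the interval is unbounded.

Test eqn y'=λy, z=hλ:
  k1=λy_n ⇒ h·k1=z·y_n;  k2=λ(1+5/6z)y_n ⇒ h·k2=z(1+5/6z)y_n
  y_{n+1}/y_n = 1 + 2/9z + 7/9z(1+5/6z) = 1 + z + 35/54z²
  ⇒ R(z) = 1 + z + 35/54z².

Solve |R(x)|<1 on ℝ⁻.
x=-1.29: |R|=0.7886
R=1: x+35/54x²=0 ⇒ x=−54/35=-1.5429; min R=1−1/(4·35/54)=0.6143>−1
Confirm numerically:
  x=-1.058: |R|=0.66751 <1
  x=-0.944: |R|=0.63359 <1
  x=-0.819: |R|=0.61575 <1
  x=-1.984: |R|=1.56728 >1
  x=-1.857: |R|=1.37811 >1
Interval (-1.5429, 0).

z∈(-1.5429,0).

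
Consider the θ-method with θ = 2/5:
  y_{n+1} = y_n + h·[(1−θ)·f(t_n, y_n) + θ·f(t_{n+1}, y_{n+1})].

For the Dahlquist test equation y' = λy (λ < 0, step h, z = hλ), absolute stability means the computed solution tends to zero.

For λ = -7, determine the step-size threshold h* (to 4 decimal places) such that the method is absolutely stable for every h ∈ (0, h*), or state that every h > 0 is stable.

(-10.0000,0); λ=-7 ⇒ h* = (10)/7 = 1.4286.

With y'=λy (z=hλ):
  y_{n+1} = y_n + z·[3/5·y_n + 2/5·y_{n+1}] ⇒ (1 − 2/5z)y_{n+1} = (1 + 3/5z)y_n
  ⇒ R(z) = (1 + 3/5z)/(1 − 2/5z).

Find x<0 with |R(x)|<1.
x=-1.04: |R|=0.2655
R=−1: 1+3/5x = −1+2/5x ⇒ -1/5x=2 ⇒ x=2/(-1/5)=-10.0000
Confirm numerically:
  x=-8.615: |R|=0.93770 <1
  x=-8.475: |R|=0.93052 <1
  x=-6.397: |R|=0.79752 <1
  x=-4.865: |R|=0.65139 <1
  x=-10.472: |R|=1.01819 >1
  x=-10.191: |R|=1.00753 >1
Stable set (-10.0000, 0).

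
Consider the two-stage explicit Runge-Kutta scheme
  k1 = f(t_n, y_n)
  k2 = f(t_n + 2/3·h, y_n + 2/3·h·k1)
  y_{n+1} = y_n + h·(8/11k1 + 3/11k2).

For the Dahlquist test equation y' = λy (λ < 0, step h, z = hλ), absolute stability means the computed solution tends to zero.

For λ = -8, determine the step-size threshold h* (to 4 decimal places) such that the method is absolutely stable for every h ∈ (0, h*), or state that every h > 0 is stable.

On y'=λy, z=hλ:
  k1=λy_n ⇒ h·k1=z·y_n;  k2=λ(1+2/3z)y_n ⇒ h·k2=z(1+2/3z)y_n
  y_{n+1}/y_n = 1 + 8/11z + 3/11z(1+2/3z) = 1 + z + 2/11z²
  ⇒ R(z) = 1 + z + 2/11z².

Find x<0 with |R(x)|<1.
x=-1.37: |R|=0.0287
R=1: x+2/11x²=0 ⇒ x=−11/2=-5.5000; min R=1−1/(4·2/11)=-0.3750>−1
Confirm numerically:
  x=-4.968: |R|=0.51946 <1
  x=-4.917: |R|=0.47880 <1
  x=-4.244: |R|=0.03082 <1
  x=-3.796: |R|=0.17607 <1
  x=-6.041: |R|=1.59421 >1
  x=-5.665: |R|=1.16995 >1
So |R|<1 on (-5.5000, 0).

(-5.5000,0); λ=-8 ⇒ h* = (11/2)/8 = 0.6875.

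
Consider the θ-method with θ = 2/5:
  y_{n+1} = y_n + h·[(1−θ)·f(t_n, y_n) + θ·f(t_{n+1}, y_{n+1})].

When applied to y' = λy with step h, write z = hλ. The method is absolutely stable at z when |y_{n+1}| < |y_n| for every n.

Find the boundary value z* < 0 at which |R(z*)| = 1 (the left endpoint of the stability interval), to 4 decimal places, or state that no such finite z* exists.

z* = -10.0000.

Test eqn y'=λy, z=hλ:
  y_{n+1} = y_n + z·[3/5·y_n + 2/5·y_{n+1}] ⇒ (1 − 2/5z)y_{n+1} = (1 + 3/5z)y_n
  R(z) = (1 + 3/5z)/(1 − 2/5z).

Solve |R(x)|<1 on ℝ⁻.
x=-0.96: |R|=0.3064
R=−1: 1+3/5x = −1+2/5x ⇒ -1/5x=2 ⇒ x=2/(-1/5)=-10.0000
Confirm numerically:
  x=-7.784: |R|=0.89226 <1
  x=-5.675: |R|=0.73547 <1
  x=-5.266: |R|=0.69521 <1
  x=-4.314: |R|=0.58277 <1
  x=-10.425: |R|=1.01644 >1
  x=-10.270: |R|=1.01057 >1
  x=-10.140: |R|=1.00554 >1
Interval (-10.0000, 0).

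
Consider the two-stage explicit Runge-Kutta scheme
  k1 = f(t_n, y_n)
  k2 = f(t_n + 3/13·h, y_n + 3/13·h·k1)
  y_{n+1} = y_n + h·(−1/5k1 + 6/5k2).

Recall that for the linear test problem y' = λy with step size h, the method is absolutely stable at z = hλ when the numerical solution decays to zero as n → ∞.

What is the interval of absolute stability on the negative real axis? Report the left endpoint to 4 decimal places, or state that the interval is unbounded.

With y'=λy (z=hλ):
  k1=λy_n ⇒ h·k1=z·y_n;  k2=λ(1+3/13z)y_n ⇒ h·k2=z(1+3/13z)y_n
  y_{n+1}/y_n = 1 − 1/5z + 6/5z(1+3/13z) = 1 + z + 18/65z²
  ⇒ R(z) = 1 + z + 18/65z².

Find x<0 with |R(x)|<1.
x=-0.7: |R|=0.4357
R=1: x+18/65x²=0 ⇒ x=−65/18=-3.6111; min R=1−1/(4·18/65)=0.0972>−1
Confirm numerically:
  x=-3.356: |R|=0.76291 <1
  x=-2.120: |R|=0.12460 <1
  x=-1.491: |R|=0.12462 <1
  x=-3.960: |R|=1.38260 >1
  x=-3.870: |R|=1.27745 >1
  x=-3.654: |R|=1.04340 >1
Stable set (-3.6111, 0).

z∈(-3.6111,0).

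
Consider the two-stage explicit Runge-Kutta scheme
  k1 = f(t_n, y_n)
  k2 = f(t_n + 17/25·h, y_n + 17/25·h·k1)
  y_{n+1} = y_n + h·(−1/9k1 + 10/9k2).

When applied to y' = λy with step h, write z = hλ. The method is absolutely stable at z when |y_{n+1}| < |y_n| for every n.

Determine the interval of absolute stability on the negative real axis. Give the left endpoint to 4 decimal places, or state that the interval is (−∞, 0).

(-1.3235, 0).

On y'=λy, z=hλ:
  k1=λy_n ⇒ h·k1=z·y_n;  k2=λ(1+17/25z)y_n ⇒ h·k2=z(1+17/25z)y_n
  y_{n+1}/y_n = 1 − 1/9z + 10/9z(1+17/25z) = 1 + z + 34/45z²
  Hence R(z) = 1 + z + 34/45z².

Need |R(x)|<1, x<0.
x=-1.62: |R|=1.3629
R=1: x+34/45x²=0 ⇒ x=−45/34=-1.3235; min R=1−1/(4·34/45)=0.6691>−1
Confirm numerically:
  x=-1.293: |R|=0.97017 <1
  x=-1.192: |R|=0.88154 <1
  x=-1.169: |R|=0.86351 <1
  x=-0.800: |R|=0.68356 <1
  x=-1.757: |R|=1.57544 >1
  x=-1.569: |R|=1.29100 >1
So |R|<1 on (-1.3235, 0).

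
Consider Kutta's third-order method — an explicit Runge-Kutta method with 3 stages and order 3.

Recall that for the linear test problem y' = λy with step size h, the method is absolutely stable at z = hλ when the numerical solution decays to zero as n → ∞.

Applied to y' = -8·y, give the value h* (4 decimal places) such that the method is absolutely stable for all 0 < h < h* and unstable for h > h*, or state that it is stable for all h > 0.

(-2.5127,0); λ=-8 ⇒ h* = 0.3141.

On y'=λy, z=hλ:
  order 3, 3-stage ⇒ R(z)=1+z+z^2/2+z^3/6
  (e.g. R(-1.66)=-0.04458, |R|=0.04458)

Solve |R(x)|<1 on ℝ⁻.
x=-1.66: |R|=0.0446
|R(-2.8)|=1.5387 |R(-1.44)|=0.0991 |R(-1.08)|=0.2932
Bisect:
  x_lo=-3.4111 |R|=3.2082  x_hi=-0.3310 |R|=0.7177
  mid=-1.87103 |R|=0.21233 →hi
  mid=-2.64105 |R|=1.22377 →lo
  mid=-2.25604 |R|=0.62495 →hi
  mid=-2.44855 |R|=0.89752 →hi
  mid=-2.54480 |R|=1.05349 →lo
  mid=-2.49668 |R|=0.97377 →hi
  mid=-2.52074 |R|=1.01319 →lo
  ...
  [-2.51284,-2.51266] ⇒ x*=-2.5127
Stable set (-2.5127, 0).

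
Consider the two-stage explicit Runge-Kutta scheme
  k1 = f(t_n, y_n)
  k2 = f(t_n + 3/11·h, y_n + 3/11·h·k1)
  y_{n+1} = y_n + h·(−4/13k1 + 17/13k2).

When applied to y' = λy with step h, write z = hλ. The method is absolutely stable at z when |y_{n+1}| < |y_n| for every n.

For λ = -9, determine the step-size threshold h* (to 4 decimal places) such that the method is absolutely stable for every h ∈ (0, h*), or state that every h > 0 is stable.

On y'=λy, z=hλ:
  k1=λy_n ⇒ h·k1=z·y_n;  k2=λ(1+3/11z)y_n ⇒ h·k2=z(1+3/11z)y_n
  y_{n+1}/y_n = 1 − 4/13z + 17/13z(1+3/11z) = 1 + z + 51/143z²
  R(z) = 1 + z + 51/143z².

Find x<0 with |R(x)|<1.
x=-1.33: |R|=0.3009
R=1: x+51/143x²=0 ⇒ x=−143/51=-2.8039; min R=1−1/(4·51/143)=0.2990>−1
Confirm numerically:
  x=-2.064: |R|=0.45533 <1
  x=-1.931: |R|=0.39884 <1
  x=-1.855: |R|=0.37222 <1
  x=-1.755: |R|=0.34347 <1
  x=-3.197: |R|=1.44818 >1
  x=-2.855: |R|=1.05201 >1
Interval (-2.8039, 0).

(-2.8039,0); λ=-9 ⇒ h* = (143/51)/9 = 0.3115.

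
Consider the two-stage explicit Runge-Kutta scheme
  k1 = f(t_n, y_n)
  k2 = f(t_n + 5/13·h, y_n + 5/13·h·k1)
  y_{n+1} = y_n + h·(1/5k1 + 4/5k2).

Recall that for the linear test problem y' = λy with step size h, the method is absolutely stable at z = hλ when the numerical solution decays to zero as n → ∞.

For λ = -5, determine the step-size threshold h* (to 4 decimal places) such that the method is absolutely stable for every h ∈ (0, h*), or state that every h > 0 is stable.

With y'=λy (z=hλ):
  k1=λy_n ⇒ h·k1=z·y_n;  k2=λ(1+5/13z)y_n ⇒ h·k2=z(1+5/13z)y_n
  y_{n+1}/y_n = 1 + 1/5z + 4/5z(1+5/13z) = 1 + z + 4/13z²
  ⇒ R(z) = 1 + z + 4/13z².

Need |R(x)|<1, x<0.
x=-0.76: |R|=0.4177
R=1: x+4/13x²=0 ⇒ x=−13/4=-3.2500; min R=1−1/(4·4/13)=0.1875>−1
Confirm numerically:
  x=-2.234: |R|=0.30162 <1
  x=-1.960: |R|=0.22203 <1
  x=-1.530: |R|=0.19028 <1
  x=-3.849: |R|=1.70940 >1
  x=-3.715: |R|=1.53153 >1
  x=-3.452: |R|=1.21456 >1
So |R|<1 on (-3.2500, 0).

(-3.2500,0); λ=-5 ⇒ h* = (13/4)/5 = 0.6500.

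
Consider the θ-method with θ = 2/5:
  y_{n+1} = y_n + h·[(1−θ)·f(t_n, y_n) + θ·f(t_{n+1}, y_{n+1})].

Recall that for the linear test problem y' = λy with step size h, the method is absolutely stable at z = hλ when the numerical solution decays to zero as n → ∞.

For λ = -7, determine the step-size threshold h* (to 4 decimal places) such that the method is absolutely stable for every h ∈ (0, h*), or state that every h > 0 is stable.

(-10.0000,0); λ=-7 ⇒ h* = (10)/7 = 1.4286.

On y'=λy, z=hλ:
  y_{n+1} = y_n + z·[3/5·y_n + 2/5·y_{n+1}] ⇒ (1 − 2/5z)y_{n+1} = (1 + 3/5z)y_n
  R(z) = (1 + 3/5z)/(1 − 2/5z).

Need |R(x)|<1, x<0.
x=-1.11: |R|=0.2313
R=−1: 1+3/5x = −1+2/5x ⇒ -1/5x=2 ⇒ x=2/(-1/5)=-10.0000
Confirm numerically:
  x=-8.280: |R|=0.92022 <1
  x=-8.054: |R|=0.90781 <1
  x=-5.772: |R|=0.74444 <1
  x=-5.650: |R|=0.73313 <1
  x=-10.394: |R|=1.01528 >1
  x=-10.264: |R|=1.01034 >1
  x=-10.058: |R|=1.00231 >1
Stable set (-10.0000, 0).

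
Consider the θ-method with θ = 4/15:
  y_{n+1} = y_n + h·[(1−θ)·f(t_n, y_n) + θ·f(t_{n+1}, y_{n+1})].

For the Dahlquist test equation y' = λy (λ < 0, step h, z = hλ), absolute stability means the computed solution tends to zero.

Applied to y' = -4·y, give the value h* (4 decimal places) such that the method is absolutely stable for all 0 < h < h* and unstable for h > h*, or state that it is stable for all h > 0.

(-4.2857,0); λ=-4 ⇒ h* = (30/7)/4 = 1.0714.

With y'=λy (z=hλ):
  y_{n+1} = y_n + z·[11/15·y_n + 4/15·y_{n+1}] ⇒ (1 − 4/15z)y_{n+1} = (1 + 11/15z)y_n
  so R(z) = (1 + 11/15z)/(1 − 4/15z).

Find x<0 with |R(x)|<1.
x=-0.69: |R|=0.4172
R=−1: 1+11/15x = −1+4/15x ⇒ -7/15x=2 ⇒ x=2/(-7/15)=-4.2857
Confirm numerically:
  x=-2.551: |R|=0.51821 <1
  x=-2.353: |R|=0.44581 <1
  x=-2.255: |R|=0.40820 <1
  x=-1.980: |R|=0.29581 <1
  x=-4.773: |R|=1.10005 >1
  x=-4.584: |R|=1.06263 >1
  x=-4.508: |R|=1.04711 >1
So |R|<1 on (-4.2857, 0).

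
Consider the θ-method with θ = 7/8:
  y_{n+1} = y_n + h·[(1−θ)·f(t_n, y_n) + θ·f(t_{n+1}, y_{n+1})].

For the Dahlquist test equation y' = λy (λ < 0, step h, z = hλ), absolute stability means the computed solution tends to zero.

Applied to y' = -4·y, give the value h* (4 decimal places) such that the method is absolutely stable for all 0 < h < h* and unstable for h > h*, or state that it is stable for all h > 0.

Test eqn y'=λy, z=hλ:
  y_{n+1} = y_n + z·[1/8·y_n + 7/8·y_{n+1}] ⇒ (1 − 7/8z)y_{n+1} = (1 + 1/8z)y_n
  so R(z) = (1 + 1/8z)/(1 − 7/8z).

Boundary: |R(x)|=1, x<0.
x=-0.38: |R|=0.7148
x=-2: |R|=0.2727
x=-10: |R|=0.0256
x=-100: |R|=0.1299
θ=7/8≥1/2 ⇒ |1+1/8x|<|1−7/8x| ∀x<0 ⇒ unbounded interval.

(−∞, 0) — no finite endpoint. Any h>0 works for λ=-4.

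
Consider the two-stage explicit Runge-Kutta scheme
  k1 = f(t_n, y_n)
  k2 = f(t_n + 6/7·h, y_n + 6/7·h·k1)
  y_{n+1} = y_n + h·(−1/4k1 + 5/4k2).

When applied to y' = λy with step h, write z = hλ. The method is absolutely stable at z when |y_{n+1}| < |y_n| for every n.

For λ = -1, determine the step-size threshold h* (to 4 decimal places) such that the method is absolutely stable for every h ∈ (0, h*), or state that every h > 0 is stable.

Set f=λy, z=hλ:
  k1=λy_n ⇒ h·k1=z·y_n;  k2=λ(1+6/7z)y_n ⇒ h·k2=z(1+6/7z)y_n
  y_{n+1}/y_n = 1 − 1/4z + 5/4z(1+6/7z) = 1 + z + 15/14z²
  ⇒ R(z) = 1 + z + 15/14z².

Solve |R(x)|<1 on ℝ⁻.
x=-0.47: |R|=0.7667
R=1: x+15/14x²=0 ⇒ x=−14/15=-0.9333; min R=1−1/(4·15/14)=0.7667>−1
Confirm numerically:
  x=-0.695: |R|=0.82253 <1
  x=-0.673: |R|=0.81228 <1
  x=-0.481: |R|=0.76689 <1
  x=-0.432: |R|=0.76795 <1
  x=-1.441: |R|=1.78380 >1
  x=-1.368: |R|=1.63710 >1
  x=-1.181: |R|=1.31339 >1
Interval (-0.9333, 0).

(-0.9333,0); λ=-1 ⇒ h* = (14/15)/1 = 0.9333.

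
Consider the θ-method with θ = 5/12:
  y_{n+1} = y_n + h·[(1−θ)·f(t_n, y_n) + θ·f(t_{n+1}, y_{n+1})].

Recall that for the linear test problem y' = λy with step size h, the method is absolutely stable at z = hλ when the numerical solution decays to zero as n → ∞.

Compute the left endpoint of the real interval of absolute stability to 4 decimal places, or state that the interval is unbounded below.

Test eqn y'=λy, z=hλ:
  y_{n+1} = y_n + z·[7/12·y_n + 5/12·y_{n+1}] ⇒ (1 − 5/12z)y_{n+1} = (1 + 7/12z)y_n
  Hence R(z) = (1 + 7/12z)/(1 − 5/12z).

Need |R(x)|<1, x<0.
x=-0.93: |R|=0.3297
R=−1: 1+7/12x = −1+5/12x ⇒ -1/6x=2 ⇒ x=2/(-1/6)=-12.0000
Confirm numerically:
  x=-11.219: |R|=0.97706 <1
  x=-10.605: |R|=0.95709 <1
  x=-8.816: |R|=0.88645 <1
  x=-6.544: |R|=0.75599 <1
  x=-12.349: |R|=1.00947 >1
  x=-12.050: |R|=1.00138 >1
Stable set (-12.0000, 0).

left endpoint -12.0000.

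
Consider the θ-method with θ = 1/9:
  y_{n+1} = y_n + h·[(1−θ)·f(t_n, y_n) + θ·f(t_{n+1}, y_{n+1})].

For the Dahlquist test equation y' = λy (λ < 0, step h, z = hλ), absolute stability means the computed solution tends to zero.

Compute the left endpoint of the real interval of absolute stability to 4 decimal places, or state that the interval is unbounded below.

Test eqn y'=λy, z=hλ:
  y_{n+1} = y_n + z·[8/9·y_n + 1/9·y_{n+1}] ⇒ (1 − 1/9z)y_{n+1} = (1 + 8/9z)y_n
  so R(z) = (1 + 8/9z)/(1 − 1/9z).

Find x<0 with |R(x)|<1.
x=-0.98: |R|=0.1162
R=−1: 1+8/9x = −1+1/9x ⇒ -7/9x=2 ⇒ x=2/(-7/9)=-2.5714
Confirm numerically:
  x=-2.463: |R|=0.93379 <1
  x=-1.812: |R|=0.50832 <1
  x=-1.616: |R|=0.37001 <1
  x=-1.098: |R|=0.02139 <1
  x=-3.048: |R|=1.27689 >1
  x=-2.873: |R|=1.17780 >1
  x=-2.694: |R|=1.07337 >1
Stable set (-2.5714, 0).

left endpoint -2.5714.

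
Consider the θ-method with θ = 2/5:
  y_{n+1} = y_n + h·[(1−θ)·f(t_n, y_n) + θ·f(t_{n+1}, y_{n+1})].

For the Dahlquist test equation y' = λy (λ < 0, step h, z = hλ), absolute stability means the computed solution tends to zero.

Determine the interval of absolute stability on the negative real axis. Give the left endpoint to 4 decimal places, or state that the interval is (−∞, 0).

On y'=λy, z=hλ:
  y_{n+1} = y_n + z·[3/5·y_n + 2/5·y_{n+1}] ⇒ (1 − 2/5z)y_{n+1} = (1 + 3/5z)y_n
  so R(z) = (1 + 3/5z)/(1 − 2/5z).

Need |R(x)|<1, x<0.
x=-1.26: |R|=0.1622
R=−1: 1+3/5x = −1+2/5x ⇒ -1/5x=2 ⇒ x=2/(-1/5)=-10.0000
Confirm numerically:
  x=-9.263: |R|=0.96867 <1
  x=-6.677: |R|=0.81895 <1
  x=-5.788: |R|=0.74590 <1
  x=-5.080: |R|=0.67546 <1
  x=-10.489: |R|=1.01882 >1
  x=-10.055: |R|=1.00219 >1
Stable set (-10.0000, 0).

z∈(-10.0000,0).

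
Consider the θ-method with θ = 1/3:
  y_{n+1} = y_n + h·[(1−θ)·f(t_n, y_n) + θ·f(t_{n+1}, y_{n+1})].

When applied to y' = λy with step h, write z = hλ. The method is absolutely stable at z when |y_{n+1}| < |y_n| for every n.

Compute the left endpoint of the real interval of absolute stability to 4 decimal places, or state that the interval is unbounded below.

On y'=λy, z=hλ:
  y_{n+1} = y_n + z·[2/3·y_n + 1/3·y_{n+1}] ⇒ (1 − 1/3z)y_{n+1} = (1 + 2/3z)y_n
  R(z) = (1 + 2/3z)/(1 − 1/3z).

Boundary: |R(x)|=1, x<0.
x=-0.92: |R|=0.2959
R=−1: 1+2/3x = −1+1/3x ⇒ -1/3x=2 ⇒ x=2/(-1/3)=-6.0000
Confirm numerically:
  x=-5.277: |R|=0.91265 <1
  x=-4.616: |R|=0.81828 <1
  x=-2.742: |R|=0.43260 <1
  x=-6.147: |R|=1.01607 >1
  x=-6.069: |R|=1.00761 >1
Stable set (-6.0000, 0).

left endpoint -6.0000.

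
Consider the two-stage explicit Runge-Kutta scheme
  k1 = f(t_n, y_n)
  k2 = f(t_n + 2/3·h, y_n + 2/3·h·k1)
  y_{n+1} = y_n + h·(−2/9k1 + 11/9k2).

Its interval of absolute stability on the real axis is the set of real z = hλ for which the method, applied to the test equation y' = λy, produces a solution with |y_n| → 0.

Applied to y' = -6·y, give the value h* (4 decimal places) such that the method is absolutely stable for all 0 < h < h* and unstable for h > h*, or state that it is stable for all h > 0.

(-1.2273,0); λ=-6 ⇒ h* = (27/22)/6 = 0.2045.

Test eqn y'=λy, z=hλ:
  k1=λy_n ⇒ h·k1=z·y_n;  k2=λ(1+2/3z)y_n ⇒ h·k2=z(1+2/3z)y_n
  y_{n+1}/y_n = 1 − 2/9z + 11/9z(1+2/3z) = 1 + z + 22/27z²
  Hence R(z) = 1 + z + 22/27z².

Solve |R(x)|<1 on ℝ⁻.
x=-1.79: |R|=1.8207
R=1: x+22/27x²=0 ⇒ x=−27/22=-1.2273; min R=1−1/(4·22/27)=0.6932>−1
Confirm numerically:
  x=-1.206: |R|=0.97910 <1
  x=-0.861: |R|=0.74304 <1
  x=-0.850: |R|=0.73870 <1
  x=-0.585: |R|=0.69385 <1
  x=-1.718: |R|=1.68695 >1
  x=-1.556: |R|=1.41678 >1
  x=-1.256: |R|=1.02940 >1
Interval (-1.2273, 0).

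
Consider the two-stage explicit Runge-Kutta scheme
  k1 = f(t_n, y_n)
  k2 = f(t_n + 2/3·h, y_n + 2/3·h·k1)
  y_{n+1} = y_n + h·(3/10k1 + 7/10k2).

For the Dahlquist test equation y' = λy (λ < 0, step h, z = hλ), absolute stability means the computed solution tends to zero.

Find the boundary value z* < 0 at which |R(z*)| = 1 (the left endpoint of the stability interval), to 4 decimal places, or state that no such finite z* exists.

left endpoint -2.1429.

Test eqn y'=λy, z=hλ:
  k1=λy_n ⇒ h·k1=z·y_n;  k2=λ(1+2/3z)y_n ⇒ h·k2=z(1+2/3z)y_n
  y_{n+1}/y_n = 1 + 3/10z + 7/10z(1+2/3z) = 1 + z + 7/15z²
  Hence R(z) = 1 + z + 7/15z².

Find x<0 with |R(x)|<1.
x=-1.07: |R|=0.4643
R=1: x+7/15x²=0 ⇒ x=−15/7=-2.1429; min R=1−1/(4·7/15)=0.4643>−1
Confirm numerically:
  x=-2.032: |R|=0.89488 <1
  x=-1.585: |R|=0.58737 <1
  x=-1.162: |R|=0.46811 <1
  x=-2.581: |R|=1.52773 >1
  x=-2.534: |R|=1.46254 >1
  x=-2.193: |R|=1.05132 >1
Stable set (-2.1429, 0).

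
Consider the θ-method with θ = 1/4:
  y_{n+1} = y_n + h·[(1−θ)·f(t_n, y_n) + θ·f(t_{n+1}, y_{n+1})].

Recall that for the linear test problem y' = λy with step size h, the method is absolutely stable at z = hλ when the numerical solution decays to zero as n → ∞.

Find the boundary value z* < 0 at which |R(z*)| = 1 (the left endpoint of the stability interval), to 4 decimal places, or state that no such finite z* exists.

On y'=λy, z=hλ:
  y_{n+1} = y_n + z·[3/4·y_n + 1/4·y_{n+1}] ⇒ (1 − 1/4z)y_{n+1} = (1 + 3/4z)y_n
  ⇒ R(z) = (1 + 3/4z)/(1 − 1/4z).

Solve |R(x)|<1 on ℝ⁻.
x=-1.37: |R|=0.0205
R=−1: 1+3/4x = −1+1/4x ⇒ -1/2x=2 ⇒ x=2/(-1/2)=-4.0000
Confirm numerically:
  x=-3.632: |R|=0.90356 <1
  x=-3.136: |R|=0.75785 <1
  x=-2.290: |R|=0.45628 <1
  x=-1.973: |R|=0.32128 <1
  x=-4.423: |R|=1.10044 >1
  x=-4.384: |R|=1.09160 >1
  x=-4.197: |R|=1.04807 >1
So |R|<1 on (-4.0000, 0).

z* = -4.0000.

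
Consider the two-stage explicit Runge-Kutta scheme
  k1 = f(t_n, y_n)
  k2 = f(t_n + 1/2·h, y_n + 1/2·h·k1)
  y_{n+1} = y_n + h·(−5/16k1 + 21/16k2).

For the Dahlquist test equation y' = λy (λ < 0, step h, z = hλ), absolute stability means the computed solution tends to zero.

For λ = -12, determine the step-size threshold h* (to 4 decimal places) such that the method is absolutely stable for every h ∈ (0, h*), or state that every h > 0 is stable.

(-1.5238,0); λ=-12 ⇒ h* = (32/21)/12 = 0.1270.

On y'=λy, z=hλ:
  k1=λy_n ⇒ h·k1=z·y_n;  k2=λ(1+1/2z)y_n ⇒ h·k2=z(1+1/2z)y_n
  y_{n+1}/y_n = 1 − 5/16z + 21/16z(1+1/2z) = 1 + z + 21/32z²
  Hence R(z) = 1 + z + 21/32z².

Find x<0 with |R(x)|<1.
x=-1.67: |R|=1.1602
R=1: x+21/32x²=0 ⇒ x=−32/21=-1.5238; min R=1−1/(4·21/32)=0.6190>−1
Confirm numerically:
  x=-1.491: |R|=0.96790 <1
  x=-1.291: |R|=0.80276 <1
  x=-1.188: |R|=0.73819 <1
  x=-0.758: |R|=0.61906 <1
  x=-2.090: |R|=1.77657 >1
  x=-1.839: |R|=1.38039 >1
  x=-1.646: |R|=1.13199 >1
So |R|<1 on (-1.5238, 0).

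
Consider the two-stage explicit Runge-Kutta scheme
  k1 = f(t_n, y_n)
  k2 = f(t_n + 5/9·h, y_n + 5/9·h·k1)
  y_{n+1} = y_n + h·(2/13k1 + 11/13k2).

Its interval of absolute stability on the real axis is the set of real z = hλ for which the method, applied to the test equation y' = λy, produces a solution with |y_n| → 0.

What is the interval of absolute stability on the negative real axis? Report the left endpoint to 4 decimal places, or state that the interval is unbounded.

(-2.1273, 0).

With y'=λy (z=hλ):
  k1=λy_n ⇒ h·k1=z·y_n;  k2=λ(1+5/9z)y_n ⇒ h·k2=z(1+5/9z)y_n
  y_{n+1}/y_n = 1 + 2/13z + 11/13z(1+5/9z) = 1 + z + 55/117z²
  Hence R(z) = 1 + z + 55/117z².

Find x<0 with |R(x)|<1.
x=-1.79: |R|=0.7162
R=1: x+55/117x²=0 ⇒ x=−117/55=-2.1273; min R=1−1/(4·55/117)=0.4682>−1
Confirm numerically:
  x=-1.845: |R|=0.75518 <1
  x=-1.742: |R|=0.68450 <1
  x=-1.513: |R|=0.56311 <1
  x=-2.588: |R|=1.56051 >1
  x=-2.277: |R|=1.16027 >1
  x=-2.156: |R|=1.02912 >1
Interval (-2.1273, 0).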